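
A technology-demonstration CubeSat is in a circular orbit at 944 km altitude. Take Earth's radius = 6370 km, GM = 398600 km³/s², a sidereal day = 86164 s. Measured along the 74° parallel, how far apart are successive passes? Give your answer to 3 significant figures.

Semi-major axis a = 6370 + 944 = 7314 km. Period T = 2π√(a³/μ) = 2π√(7314³/398600) = 6225.1 s = 103.75 min.
Node shift per orbit = (6225.1/86164) × 360° = 26.01°.
Equatorial spacing = 26.01 × 111.2 km/° = 2892 km.
At 74° latitude, spacing = 2892 × cos(74°) = 797 km.

797 km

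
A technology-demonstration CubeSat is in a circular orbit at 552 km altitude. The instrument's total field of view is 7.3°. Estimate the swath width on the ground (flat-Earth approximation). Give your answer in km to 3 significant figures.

70.4 km

Half-angle = 7.3°/2 = 3.65°.
Swath width ≈ 2h·tan(θ/2) = 2 × 552 × tan(3.65°) = 70.4 km.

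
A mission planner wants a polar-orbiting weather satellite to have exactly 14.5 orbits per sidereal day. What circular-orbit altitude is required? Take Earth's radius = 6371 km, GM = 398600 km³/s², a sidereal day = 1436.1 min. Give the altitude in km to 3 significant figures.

720 km

Required period T = 86166 / 14.5 = 5942.5 s.
From T = 2π√(a³/μ): a = (μ T²/4π²)^(1/3) = (398600 × 5942.5² / 4π²)^(1/3) = 7091 km.
Altitude h = a − R = 7091 − 6371 = 720 km.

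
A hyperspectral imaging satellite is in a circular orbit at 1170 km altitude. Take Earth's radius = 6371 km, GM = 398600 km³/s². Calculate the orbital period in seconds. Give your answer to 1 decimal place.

Semi-major axis a = 6371 + 1170 = 7541 km. Period T = 2π√(a³/μ) = 2π√(7541³/398600) = 6517.1 s = 108.62 min.

6517.1 seconds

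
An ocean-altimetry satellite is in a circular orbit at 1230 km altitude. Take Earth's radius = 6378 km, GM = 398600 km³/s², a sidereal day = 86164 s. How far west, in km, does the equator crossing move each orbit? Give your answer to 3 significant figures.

Semi-major axis a = 6378 + 1230 = 7608 km. Period T = 2π√(a³/μ) = 2π√(7608³/398600) = 6604.2 s = 110.07 min.
During one orbit Earth rotates (6604.2 / 86164) × 360° = 27.59°.
At the equator that is 27.59° × (2π·6378/360) km/° = 27.59 × 111.3 = 3072 km.

3070 km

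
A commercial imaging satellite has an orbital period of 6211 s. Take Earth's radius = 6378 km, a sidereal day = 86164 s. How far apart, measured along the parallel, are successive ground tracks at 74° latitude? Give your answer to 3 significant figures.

Node shift per orbit = (6211.0/86164) × 360° = 25.95°.
Equatorial spacing = 25.95 × 111.3 km/° = 2889 km.
At 74° latitude, spacing = 2889 × cos(74°) = 796 km.

796 km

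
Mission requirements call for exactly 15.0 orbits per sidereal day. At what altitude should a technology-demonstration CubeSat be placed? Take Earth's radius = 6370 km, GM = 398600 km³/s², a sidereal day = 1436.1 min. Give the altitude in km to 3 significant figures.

Required period T = 86166 / 15.0 = 5744.4 s.
From T = 2π√(a³/μ): a = (μ T²/4π²)^(1/3) = (398600 × 5744.4² / 4π²)^(1/3) = 6932 km.
Altitude h = a − R = 6932 − 6370 = 562 km.

562 km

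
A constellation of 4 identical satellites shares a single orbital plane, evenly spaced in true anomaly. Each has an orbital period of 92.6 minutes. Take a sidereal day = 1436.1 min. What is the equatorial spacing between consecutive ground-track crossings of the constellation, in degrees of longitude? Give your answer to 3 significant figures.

5.80°

T = 92.6 min = 5556.0 s.
Single-satellite node shift = (5556.0/86166) × 360° = 23.21°.
With 4 satellites evenly phased, successive equator crossings are 23.21/4 = 5.803° apart.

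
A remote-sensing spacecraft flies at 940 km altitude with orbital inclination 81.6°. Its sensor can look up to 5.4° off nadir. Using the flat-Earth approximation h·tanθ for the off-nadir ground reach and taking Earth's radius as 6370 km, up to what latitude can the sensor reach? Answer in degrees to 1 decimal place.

82.4°

For a prograde orbit the ground track reaches latitude ±i = ±81.6°.
Sensor half-swath on the ground ≈ 940·tan(5.4°) = 89 km = 0.80° of latitude.
Maximum observable latitude ≈ 81.6 + 0.80 = 82.4°.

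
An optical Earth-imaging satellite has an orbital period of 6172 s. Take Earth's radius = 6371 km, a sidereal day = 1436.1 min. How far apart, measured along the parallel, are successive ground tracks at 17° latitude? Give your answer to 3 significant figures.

2740 km

Node shift per orbit = (6172.0/86166) × 360° = 25.79°.
Equatorial spacing = 25.79 × 111.2 km/° = 2867 km.
At 17° latitude, spacing = 2867 × cos(17°) = 2742 km.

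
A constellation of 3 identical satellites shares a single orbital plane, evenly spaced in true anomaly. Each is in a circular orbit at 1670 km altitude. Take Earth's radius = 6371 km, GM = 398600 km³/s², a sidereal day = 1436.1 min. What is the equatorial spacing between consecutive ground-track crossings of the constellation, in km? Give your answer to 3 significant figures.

1110 km

Semi-major axis a = 6371 + 1670 = 8041 km. Period T = 2π√(a³/μ) = 2π√(8041³/398600) = 7175.9 s = 119.60 min.
Single-satellite node shift = (7175.9/86166) × 360° = 29.98°.
With 3 satellites evenly phased, successive equator crossings are 29.98/3 = 9.994° apart.
That is 9.994 × 111.2 = 1111 km at the equator.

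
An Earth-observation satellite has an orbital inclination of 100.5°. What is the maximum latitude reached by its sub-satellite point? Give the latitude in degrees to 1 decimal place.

79.5°

Retrograde orbit: the ground track reaches ±(180° − i) = ±(180 − 100.5) = ±79.5°.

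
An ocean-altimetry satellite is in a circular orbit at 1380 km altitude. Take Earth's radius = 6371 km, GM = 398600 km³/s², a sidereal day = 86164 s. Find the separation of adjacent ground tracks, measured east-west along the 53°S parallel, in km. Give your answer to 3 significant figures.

Semi-major axis a = 6371 + 1380 = 7751 km. Period T = 2π√(a³/μ) = 2π√(7751³/398600) = 6791.2 s = 113.19 min.
Node shift per orbit = (6791.2/86164) × 360° = 28.37°.
Equatorial spacing = 28.37 × 111.2 km/° = 3155 km.
At 53° latitude, spacing = 3155 × cos(53°) = 1899 km.

1900 km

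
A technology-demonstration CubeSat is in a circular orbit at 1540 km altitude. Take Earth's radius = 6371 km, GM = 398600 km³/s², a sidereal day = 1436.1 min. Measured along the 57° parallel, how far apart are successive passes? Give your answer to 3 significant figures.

Semi-major axis a = 6371 + 1540 = 7911 km. Period T = 2π√(a³/μ) = 2π√(7911³/398600) = 7002.6 s = 116.71 min.
Node shift per orbit = (7002.6/86166) × 360° = 29.26°.
Equatorial spacing = 29.26 × 111.2 km/° = 3253 km.
At 57° latitude, spacing = 3253 × cos(57°) = 1772 km.

1770 km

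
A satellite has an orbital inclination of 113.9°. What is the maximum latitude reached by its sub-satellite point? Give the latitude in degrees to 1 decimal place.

Retrograde orbit: the ground track reaches ±(180° − i) = ±(180 − 113.9) = ±66.1°.

66.1°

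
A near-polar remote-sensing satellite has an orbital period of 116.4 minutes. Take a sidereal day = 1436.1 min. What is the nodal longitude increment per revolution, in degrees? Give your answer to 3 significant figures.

T = 116.4 min = 6984.0 s.
During one orbit Earth rotates (6984.0 / 86166) × 360° = 29.18°.

29.2°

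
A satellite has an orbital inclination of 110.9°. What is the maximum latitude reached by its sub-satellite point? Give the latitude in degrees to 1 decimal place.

69.1°

Retrograde orbit: the ground track reaches ±(180° − i) = ±(180 − 110.9) = ±69.1°.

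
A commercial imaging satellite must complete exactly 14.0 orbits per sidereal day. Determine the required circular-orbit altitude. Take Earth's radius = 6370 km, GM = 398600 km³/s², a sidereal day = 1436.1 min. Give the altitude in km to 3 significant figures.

Required period T = 86166 / 14.0 = 6154.7 s.
From T = 2π√(a³/μ): a = (μ T²/4π²)^(1/3) = (398600 × 6154.7² / 4π²)^(1/3) = 7259 km.
Altitude h = a − R = 7259 − 6370 = 889 km.

889 km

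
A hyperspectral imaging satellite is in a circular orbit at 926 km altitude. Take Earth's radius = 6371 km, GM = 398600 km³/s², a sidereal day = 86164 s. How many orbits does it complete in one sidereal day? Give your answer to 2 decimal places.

Semi-major axis a = 6371 + 926 = 7297 km. Period T = 2π√(a³/μ) = 2π√(7297³/398600) = 6203.4 s = 103.39 min.
Orbits per sidereal day = 86164 / 6203.4 = 13.890.

13.89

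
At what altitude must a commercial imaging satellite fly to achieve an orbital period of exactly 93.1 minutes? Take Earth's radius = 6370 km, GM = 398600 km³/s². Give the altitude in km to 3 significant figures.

434 km

T = 93.1 min = 5586.0 s.
From T = 2π√(a³/μ): a = (μ T²/4π²)^(1/3) = (398600 × 5586.0² / 4π²)^(1/3) = 6804 km.
Altitude h = a − R = 6804 − 6370 = 434 km.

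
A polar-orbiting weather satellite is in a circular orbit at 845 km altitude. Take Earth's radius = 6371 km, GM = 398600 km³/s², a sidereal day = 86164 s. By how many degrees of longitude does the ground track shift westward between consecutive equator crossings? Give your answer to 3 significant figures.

25.5°

Semi-major axis a = 6371 + 845 = 7216 km. Period T = 2π√(a³/μ) = 2π√(7216³/398600) = 6100.4 s = 101.67 min.
During one orbit Earth rotates (6100.4 / 86164) × 360° = 25.49°.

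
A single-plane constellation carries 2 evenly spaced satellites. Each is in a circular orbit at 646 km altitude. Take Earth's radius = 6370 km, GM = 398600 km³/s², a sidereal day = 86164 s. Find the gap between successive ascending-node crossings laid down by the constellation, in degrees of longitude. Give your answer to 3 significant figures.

12.2°

Semi-major axis a = 6370 + 646 = 7016 km. Period T = 2π√(a³/μ) = 2π√(7016³/398600) = 5848.5 s = 97.48 min.
Single-satellite node shift = (5848.5/86164) × 360° = 24.44°.
With 2 satellites evenly phased, successive equator crossings are 24.44/2 = 12.218° apart.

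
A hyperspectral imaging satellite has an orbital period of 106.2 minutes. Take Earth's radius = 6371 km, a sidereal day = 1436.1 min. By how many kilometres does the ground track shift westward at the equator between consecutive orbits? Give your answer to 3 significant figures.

2960 km

T = 106.2 min = 6372.0 s.
During one orbit Earth rotates (6372.0 / 86166) × 360° = 26.62°.
At the equator that is 26.62° × (2π·6371/360) km/° = 26.62 × 111.2 = 2960 km.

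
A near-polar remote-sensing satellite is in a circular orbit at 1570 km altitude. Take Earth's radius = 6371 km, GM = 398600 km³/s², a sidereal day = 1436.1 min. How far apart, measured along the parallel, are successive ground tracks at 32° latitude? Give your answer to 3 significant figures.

2770 km

Semi-major axis a = 6371 + 1570 = 7941 km. Period T = 2π√(a³/μ) = 2π√(7941³/398600) = 7042.5 s = 117.37 min.
Node shift per orbit = (7042.5/86166) × 360° = 29.42°.
Equatorial spacing = 29.42 × 111.2 km/° = 3272 km.
At 32° latitude, spacing = 3272 × cos(32°) = 2775 km.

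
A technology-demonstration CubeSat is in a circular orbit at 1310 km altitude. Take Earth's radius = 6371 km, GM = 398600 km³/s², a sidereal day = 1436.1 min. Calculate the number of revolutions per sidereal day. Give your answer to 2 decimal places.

Semi-major axis a = 6371 + 1310 = 7681 km. Period T = 2π√(a³/μ) = 2π√(7681³/398600) = 6699.4 s = 111.66 min.
Orbits per sidereal day = 86166 / 6699.4 = 12.862.

12.86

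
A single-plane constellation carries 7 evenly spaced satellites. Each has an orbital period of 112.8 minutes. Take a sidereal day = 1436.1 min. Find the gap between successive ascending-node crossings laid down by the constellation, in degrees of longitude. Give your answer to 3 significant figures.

4.04°

T = 112.8 min = 6768.0 s.
Single-satellite node shift = (6768.0/86166) × 360° = 28.28°.
With 7 satellites evenly phased, successive equator crossings are 28.28/7 = 4.040° apart.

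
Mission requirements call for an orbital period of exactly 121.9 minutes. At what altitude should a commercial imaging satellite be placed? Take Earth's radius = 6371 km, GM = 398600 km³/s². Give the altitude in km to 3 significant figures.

1770 km

T = 121.9 min = 7314.0 s.
From T = 2π√(a³/μ): a = (μ T²/4π²)^(1/3) = (398600 × 7314.0² / 4π²)^(1/3) = 8144 km.
Altitude h = a − R = 8144 − 6371 = 1773 km.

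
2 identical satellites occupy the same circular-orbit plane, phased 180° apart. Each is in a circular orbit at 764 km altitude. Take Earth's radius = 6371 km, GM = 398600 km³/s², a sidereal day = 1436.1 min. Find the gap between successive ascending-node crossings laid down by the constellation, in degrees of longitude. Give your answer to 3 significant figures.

Semi-major axis a = 6371 + 764 = 7135 km. Period T = 2π√(a³/μ) = 2π√(7135³/398600) = 5997.9 s = 99.97 min.
Single-satellite node shift = (5997.9/86166) × 360° = 25.06°.
With 2 satellites evenly phased, successive equator crossings are 25.06/2 = 12.530° apart.

12.5°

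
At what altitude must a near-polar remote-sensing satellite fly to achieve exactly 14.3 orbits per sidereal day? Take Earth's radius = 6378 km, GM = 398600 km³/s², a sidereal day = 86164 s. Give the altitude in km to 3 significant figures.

779 km

Required period T = 86164 / 14.3 = 6025.5 s.
From T = 2π√(a³/μ): a = (μ T²/4π²)^(1/3) = (398600 × 6025.5² / 4π²)^(1/3) = 7157 km.
Altitude h = a − R = 7157 − 6378 = 779 km.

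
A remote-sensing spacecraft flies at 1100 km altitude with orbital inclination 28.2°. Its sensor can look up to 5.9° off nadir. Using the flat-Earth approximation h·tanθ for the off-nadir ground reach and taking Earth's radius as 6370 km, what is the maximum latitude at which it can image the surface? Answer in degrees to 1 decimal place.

29.2°

For a prograde orbit the ground track reaches latitude ±i = ±28.2°.
Sensor half-swath on the ground ≈ 1100·tan(5.9°) = 114 km = 1.02° of latitude.
Maximum observable latitude ≈ 28.2 + 1.02 = 29.2°.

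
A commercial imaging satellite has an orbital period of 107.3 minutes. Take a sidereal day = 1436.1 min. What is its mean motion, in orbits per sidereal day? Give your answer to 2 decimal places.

13.38

T = 107.3 min = 6438.0 s.
Orbits per sidereal day = 86166 / 6438.0 = 13.384.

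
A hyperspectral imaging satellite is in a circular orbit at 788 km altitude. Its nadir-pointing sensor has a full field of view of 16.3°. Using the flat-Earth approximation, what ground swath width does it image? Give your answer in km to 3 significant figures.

Half-angle = 16.3°/2 = 8.15°.
Swath width ≈ 2h·tan(θ/2) = 2 × 788 × tan(8.15°) = 225.7 km.

226 km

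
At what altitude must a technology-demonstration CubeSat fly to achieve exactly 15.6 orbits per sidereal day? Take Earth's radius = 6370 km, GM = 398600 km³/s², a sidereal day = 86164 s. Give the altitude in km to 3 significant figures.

383 km

Required period T = 86164 / 15.6 = 5523.3 s.
From T = 2π√(a³/μ): a = (μ T²/4π²)^(1/3) = (398600 × 5523.3² / 4π²)^(1/3) = 6753 km.
Altitude h = a − R = 6753 − 6370 = 383 km.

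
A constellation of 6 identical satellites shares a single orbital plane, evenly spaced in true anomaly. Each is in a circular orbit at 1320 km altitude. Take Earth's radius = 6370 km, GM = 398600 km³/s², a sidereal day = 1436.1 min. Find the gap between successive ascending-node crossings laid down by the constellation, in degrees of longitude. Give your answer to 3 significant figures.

4.67°

Semi-major axis a = 6370 + 1320 = 7690 km. Period T = 2π√(a³/μ) = 2π√(7690³/398600) = 6711.2 s = 111.85 min.
Single-satellite node shift = (6711.2/86166) × 360° = 28.04°.
With 6 satellites evenly phased, successive equator crossings are 28.04/6 = 4.673° apart.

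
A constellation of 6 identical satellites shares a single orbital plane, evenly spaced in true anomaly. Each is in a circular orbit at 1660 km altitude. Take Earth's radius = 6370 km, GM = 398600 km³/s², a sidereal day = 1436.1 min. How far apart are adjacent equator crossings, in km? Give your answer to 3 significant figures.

554 km

Semi-major axis a = 6370 + 1660 = 8030 km. Period T = 2π√(a³/μ) = 2π√(8030³/398600) = 7161.2 s = 119.35 min.
Single-satellite node shift = (7161.2/86166) × 360° = 29.92°.
With 6 satellites evenly phased, successive equator crossings are 29.92/6 = 4.987° apart.
That is 4.987 × 111.2 = 554 km at the equator.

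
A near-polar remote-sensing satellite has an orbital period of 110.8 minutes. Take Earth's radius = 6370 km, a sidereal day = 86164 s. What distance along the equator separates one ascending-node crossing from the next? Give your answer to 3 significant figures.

T = 110.8 min = 6648.0 s.
During one orbit Earth rotates (6648.0 / 86164) × 360° = 27.78°.
At the equator that is 27.78° × (2π·6370/360) km/° = 27.78 × 111.2 = 3088 km.

3090 km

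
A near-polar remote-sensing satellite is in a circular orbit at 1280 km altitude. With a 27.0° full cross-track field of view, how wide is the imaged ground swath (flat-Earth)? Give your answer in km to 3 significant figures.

Half-angle = 27.0°/2 = 13.5°.
Swath width ≈ 2h·tan(θ/2) = 2 × 1280 × tan(13.5°) = 614.6 km.

615 km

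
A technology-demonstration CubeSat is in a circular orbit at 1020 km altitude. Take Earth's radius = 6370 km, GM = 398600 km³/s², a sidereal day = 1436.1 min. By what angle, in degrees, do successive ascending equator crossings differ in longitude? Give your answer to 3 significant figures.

26.4°

Semi-major axis a = 6370 + 1020 = 7390 km. Period T = 2π√(a³/μ) = 2π√(7390³/398600) = 6322.3 s = 105.37 min.
During one orbit Earth rotates (6322.3 / 86166) × 360° = 26.41°.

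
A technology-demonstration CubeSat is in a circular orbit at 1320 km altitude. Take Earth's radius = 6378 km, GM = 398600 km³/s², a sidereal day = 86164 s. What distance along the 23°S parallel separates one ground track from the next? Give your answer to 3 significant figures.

Semi-major axis a = 6378 + 1320 = 7698 km. Period T = 2π√(a³/μ) = 2π√(7698³/398600) = 6721.7 s = 112.03 min.
Node shift per orbit = (6721.7/86164) × 360° = 28.08°.
Equatorial spacing = 28.08 × 111.3 km/° = 3126 km.
At 23° latitude, spacing = 3126 × cos(23°) = 2878 km.

2880 km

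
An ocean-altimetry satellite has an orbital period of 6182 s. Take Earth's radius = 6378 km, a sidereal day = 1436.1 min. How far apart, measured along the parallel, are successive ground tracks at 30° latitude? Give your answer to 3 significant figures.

Node shift per orbit = (6182.0/86166) × 360° = 25.83°.
Equatorial spacing = 25.83 × 111.3 km/° = 2875 km.
At 30° latitude, spacing = 2875 × cos(30°) = 2490 km.

2490 km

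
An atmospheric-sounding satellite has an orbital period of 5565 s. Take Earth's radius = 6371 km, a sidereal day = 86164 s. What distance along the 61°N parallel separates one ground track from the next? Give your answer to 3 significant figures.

Node shift per orbit = (5565.0/86164) × 360° = 23.25°.
Equatorial spacing = 23.25 × 111.2 km/° = 2585 km.
At 61° latitude, spacing = 2585 × cos(61°) = 1253 km.

1250 km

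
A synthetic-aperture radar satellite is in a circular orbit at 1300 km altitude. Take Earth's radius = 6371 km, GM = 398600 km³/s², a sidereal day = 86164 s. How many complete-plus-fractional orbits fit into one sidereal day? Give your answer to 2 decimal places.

12.89

Semi-major axis a = 6371 + 1300 = 7671 km. Period T = 2π√(a³/μ) = 2π√(7671³/398600) = 6686.4 s = 111.44 min.
Orbits per sidereal day = 86164 / 6686.4 = 12.887.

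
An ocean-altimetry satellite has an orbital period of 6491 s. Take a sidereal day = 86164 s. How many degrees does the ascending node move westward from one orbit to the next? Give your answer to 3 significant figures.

During one orbit Earth rotates (6491.0 / 86164) × 360° = 27.12°.

27.1°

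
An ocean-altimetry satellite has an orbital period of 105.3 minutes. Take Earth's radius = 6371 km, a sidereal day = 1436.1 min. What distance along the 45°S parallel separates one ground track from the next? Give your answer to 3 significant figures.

T = 105.3 min = 6318.0 s.
Node shift per orbit = (6318.0/86166) × 360° = 26.40°.
Equatorial spacing = 26.40 × 111.2 km/° = 2935 km.
At 45° latitude, spacing = 2935 × cos(45°) = 2075 km.

2080 km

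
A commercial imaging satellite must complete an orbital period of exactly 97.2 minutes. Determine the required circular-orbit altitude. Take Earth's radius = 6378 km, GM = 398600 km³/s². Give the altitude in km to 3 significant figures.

625 km

T = 97.2 min = 5832.0 s.
From T = 2π√(a³/μ): a = (μ T²/4π²)^(1/3) = (398600 × 5832.0² / 4π²)^(1/3) = 7003 km.
Altitude h = a − R = 7003 − 6378 = 625 km.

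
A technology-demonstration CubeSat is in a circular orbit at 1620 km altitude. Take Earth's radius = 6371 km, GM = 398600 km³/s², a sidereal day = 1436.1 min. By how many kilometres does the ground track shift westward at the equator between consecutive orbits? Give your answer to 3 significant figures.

3300 km

Semi-major axis a = 6371 + 1620 = 7991 km. Period T = 2π√(a³/μ) = 2π√(7991³/398600) = 7109.1 s = 118.48 min.
During one orbit Earth rotates (7109.1 / 86166) × 360° = 29.70°.
At the equator that is 29.70° × (2π·6371/360) km/° = 29.70 × 111.2 = 3303 km.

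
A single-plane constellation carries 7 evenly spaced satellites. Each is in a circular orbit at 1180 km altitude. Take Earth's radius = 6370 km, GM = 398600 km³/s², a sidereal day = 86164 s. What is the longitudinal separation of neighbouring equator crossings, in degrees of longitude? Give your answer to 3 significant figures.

Semi-major axis a = 6370 + 1180 = 7550 km. Period T = 2π√(a³/μ) = 2π√(7550³/398600) = 6528.8 s = 108.81 min.
Single-satellite node shift = (6528.8/86164) × 360° = 27.28°.
With 7 satellites evenly phased, successive equator crossings are 27.28/7 = 3.897° apart.

3.90°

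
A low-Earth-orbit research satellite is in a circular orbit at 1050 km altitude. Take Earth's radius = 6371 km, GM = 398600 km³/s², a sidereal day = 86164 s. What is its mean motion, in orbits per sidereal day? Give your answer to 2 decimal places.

13.54

Semi-major axis a = 6371 + 1050 = 7421 km. Period T = 2π√(a³/μ) = 2π√(7421³/398600) = 6362.2 s = 106.04 min.
Orbits per sidereal day = 86164 / 6362.2 = 13.543.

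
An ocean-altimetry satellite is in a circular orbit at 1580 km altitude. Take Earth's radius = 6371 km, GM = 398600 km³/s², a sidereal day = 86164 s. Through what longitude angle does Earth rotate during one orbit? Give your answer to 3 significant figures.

29.5°

Semi-major axis a = 6371 + 1580 = 7951 km. Period T = 2π√(a³/μ) = 2π√(7951³/398600) = 7055.8 s = 117.60 min.
During one orbit Earth rotates (7055.8 / 86164) × 360° = 29.48°.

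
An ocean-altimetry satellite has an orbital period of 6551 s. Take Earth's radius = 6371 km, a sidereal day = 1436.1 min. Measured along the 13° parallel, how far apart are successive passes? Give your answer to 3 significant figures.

2970 km

Node shift per orbit = (6551.0/86166) × 360° = 27.37°.
Equatorial spacing = 27.37 × 111.2 km/° = 3043 km.
At 13° latitude, spacing = 3043 × cos(13°) = 2965 km.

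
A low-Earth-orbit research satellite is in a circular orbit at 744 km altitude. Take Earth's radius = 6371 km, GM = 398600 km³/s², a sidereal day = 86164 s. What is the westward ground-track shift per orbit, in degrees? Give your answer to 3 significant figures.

25.0°

Semi-major axis a = 6371 + 744 = 7115 km. Period T = 2π√(a³/μ) = 2π√(7115³/398600) = 5972.7 s = 99.55 min.
During one orbit Earth rotates (5972.7 / 86164) × 360° = 24.95°.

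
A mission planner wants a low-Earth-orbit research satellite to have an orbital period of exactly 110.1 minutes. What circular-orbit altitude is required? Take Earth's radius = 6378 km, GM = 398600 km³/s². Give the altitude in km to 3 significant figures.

T = 110.1 min = 6606.0 s.
From T = 2π√(a³/μ): a = (μ T²/4π²)^(1/3) = (398600 × 6606.0² / 4π²)^(1/3) = 7609 km.
Altitude h = a − R = 7609 − 6378 = 1231 km.

1230 km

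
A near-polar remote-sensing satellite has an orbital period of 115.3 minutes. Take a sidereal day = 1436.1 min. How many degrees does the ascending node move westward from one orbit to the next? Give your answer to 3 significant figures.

T = 115.3 min = 6918.0 s.
During one orbit Earth rotates (6918.0 / 86166) × 360° = 28.90°.

28.9°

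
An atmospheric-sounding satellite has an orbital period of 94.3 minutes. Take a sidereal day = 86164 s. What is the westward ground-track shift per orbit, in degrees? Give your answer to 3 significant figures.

T = 94.3 min = 5658.0 s.
During one orbit Earth rotates (5658.0 / 86164) × 360° = 23.64°.

23.6°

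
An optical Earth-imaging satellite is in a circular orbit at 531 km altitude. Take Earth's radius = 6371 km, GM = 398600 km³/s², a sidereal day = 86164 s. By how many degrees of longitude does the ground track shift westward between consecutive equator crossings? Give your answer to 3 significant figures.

23.8°

Semi-major axis a = 6371 + 531 = 6902 km. Period T = 2π√(a³/μ) = 2π√(6902³/398600) = 5706.6 s = 95.11 min.
During one orbit Earth rotates (5706.6 / 86164) × 360° = 23.84°.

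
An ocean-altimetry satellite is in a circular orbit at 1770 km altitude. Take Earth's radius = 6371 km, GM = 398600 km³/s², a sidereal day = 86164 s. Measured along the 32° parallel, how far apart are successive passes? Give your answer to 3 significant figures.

Semi-major axis a = 6371 + 1770 = 8141 km. Period T = 2π√(a³/μ) = 2π√(8141³/398600) = 7310.2 s = 121.84 min.
Node shift per orbit = (7310.2/86164) × 360° = 30.54°.
Equatorial spacing = 30.54 × 111.2 km/° = 3396 km.
At 32° latitude, spacing = 3396 × cos(32°) = 2880 km.

2880 km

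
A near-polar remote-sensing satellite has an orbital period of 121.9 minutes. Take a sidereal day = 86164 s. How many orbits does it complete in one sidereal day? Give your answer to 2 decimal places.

11.78

T = 121.9 min = 7314.0 s.
Orbits per sidereal day = 86164 / 7314.0 = 11.781.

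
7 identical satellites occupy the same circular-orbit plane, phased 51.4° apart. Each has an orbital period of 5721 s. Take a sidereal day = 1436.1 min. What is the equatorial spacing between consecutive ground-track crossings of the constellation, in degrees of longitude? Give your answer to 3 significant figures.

Single-satellite node shift = (5721.0/86166) × 360° = 23.90°.
With 7 satellites evenly phased, successive equator crossings are 23.90/7 = 3.415° apart.

3.41°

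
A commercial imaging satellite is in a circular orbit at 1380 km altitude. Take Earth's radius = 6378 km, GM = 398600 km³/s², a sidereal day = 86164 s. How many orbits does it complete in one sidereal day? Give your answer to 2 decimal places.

12.67

Semi-major axis a = 6378 + 1380 = 7758 km. Period T = 2π√(a³/μ) = 2π√(7758³/398600) = 6800.4 s = 113.34 min.
Orbits per sidereal day = 86164 / 6800.4 = 12.670.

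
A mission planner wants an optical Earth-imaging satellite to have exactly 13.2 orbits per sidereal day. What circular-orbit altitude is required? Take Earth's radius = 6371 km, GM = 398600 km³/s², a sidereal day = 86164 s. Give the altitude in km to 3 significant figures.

1180 km

Required period T = 86164 / 13.2 = 6527.6 s.
From T = 2π√(a³/μ): a = (μ T²/4π²)^(1/3) = (398600 × 6527.6² / 4π²)^(1/3) = 7549 km.
Altitude h = a − R = 7549 − 6371 = 1178 km.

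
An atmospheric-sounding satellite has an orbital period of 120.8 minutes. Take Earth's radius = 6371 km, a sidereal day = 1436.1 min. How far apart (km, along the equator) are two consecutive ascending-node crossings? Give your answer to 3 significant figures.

T = 120.8 min = 7248.0 s.
During one orbit Earth rotates (7248.0 / 86166) × 360° = 30.28°.
At the equator that is 30.28° × (2π·6371/360) km/° = 30.28 × 111.2 = 3367 km.

3370 km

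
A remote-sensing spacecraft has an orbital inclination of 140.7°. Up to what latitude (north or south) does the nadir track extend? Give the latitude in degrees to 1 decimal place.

39.3°

Retrograde orbit: the ground track reaches ±(180° − i) = ±(180 − 140.7) = ±39.3°.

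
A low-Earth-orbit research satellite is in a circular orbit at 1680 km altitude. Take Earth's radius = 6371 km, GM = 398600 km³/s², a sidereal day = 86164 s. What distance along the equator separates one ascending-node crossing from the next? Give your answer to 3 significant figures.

Semi-major axis a = 6371 + 1680 = 8051 km. Period T = 2π√(a³/μ) = 2π√(8051³/398600) = 7189.3 s = 119.82 min.
During one orbit Earth rotates (7189.3 / 86164) × 360° = 30.04°.
At the equator that is 30.04° × (2π·6371/360) km/° = 30.04 × 111.2 = 3340 km.

3340 km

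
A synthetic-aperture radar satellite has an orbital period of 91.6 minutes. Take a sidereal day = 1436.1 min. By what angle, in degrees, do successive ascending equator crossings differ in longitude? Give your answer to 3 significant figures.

T = 91.6 min = 5496.0 s.
During one orbit Earth rotates (5496.0 / 86166) × 360° = 22.96°.

23.0°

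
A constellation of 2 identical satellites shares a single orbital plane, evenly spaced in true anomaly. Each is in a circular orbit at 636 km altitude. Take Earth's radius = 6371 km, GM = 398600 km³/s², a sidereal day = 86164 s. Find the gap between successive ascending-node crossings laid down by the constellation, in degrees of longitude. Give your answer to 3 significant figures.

Semi-major axis a = 6371 + 636 = 7007 km. Period T = 2π√(a³/μ) = 2π√(7007³/398600) = 5837.3 s = 97.29 min.
Single-satellite node shift = (5837.3/86164) × 360° = 24.39°.
With 2 satellites evenly phased, successive equator crossings are 24.39/2 = 12.194° apart.

12.2°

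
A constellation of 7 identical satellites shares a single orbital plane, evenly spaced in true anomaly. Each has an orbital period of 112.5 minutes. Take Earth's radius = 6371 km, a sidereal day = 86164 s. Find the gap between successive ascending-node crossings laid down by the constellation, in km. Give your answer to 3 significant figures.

T = 112.5 min = 6750.0 s.
Single-satellite node shift = (6750.0/86164) × 360° = 28.20°.
With 7 satellites evenly phased, successive equator crossings are 28.20/7 = 4.029° apart.
That is 4.029 × 111.2 = 448 km at the equator.

448 km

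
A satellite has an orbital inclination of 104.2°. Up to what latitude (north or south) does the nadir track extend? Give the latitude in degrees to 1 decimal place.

75.8°

Retrograde orbit: the ground track reaches ±(180° − i) = ±(180 − 104.2) = ±75.8°.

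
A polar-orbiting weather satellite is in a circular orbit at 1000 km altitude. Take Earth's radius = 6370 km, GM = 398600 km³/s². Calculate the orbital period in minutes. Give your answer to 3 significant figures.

105 min

Semi-major axis a = 6370 + 1000 = 7370 km. Period T = 2π√(a³/μ) = 2π√(7370³/398600) = 6296.7 s = 104.94 min.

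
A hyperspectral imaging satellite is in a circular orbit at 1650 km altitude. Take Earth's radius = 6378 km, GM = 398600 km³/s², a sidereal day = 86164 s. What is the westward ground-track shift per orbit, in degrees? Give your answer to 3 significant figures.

29.9°

Semi-major axis a = 6378 + 1650 = 8028 km. Period T = 2π√(a³/μ) = 2π√(8028³/398600) = 7158.5 s = 119.31 min.
During one orbit Earth rotates (7158.5 / 86164) × 360° = 29.91°.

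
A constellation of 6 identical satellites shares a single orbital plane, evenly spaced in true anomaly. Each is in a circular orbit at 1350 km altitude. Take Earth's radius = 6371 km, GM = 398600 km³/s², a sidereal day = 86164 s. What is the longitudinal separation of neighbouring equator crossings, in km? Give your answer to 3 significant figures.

Semi-major axis a = 6371 + 1350 = 7721 km. Period T = 2π√(a³/μ) = 2π√(7721³/398600) = 6751.8 s = 112.53 min.
Single-satellite node shift = (6751.8/86164) × 360° = 28.21°.
With 6 satellites evenly phased, successive equator crossings are 28.21/6 = 4.702° apart.
That is 4.702 × 111.2 = 523 km at the equator.

523 km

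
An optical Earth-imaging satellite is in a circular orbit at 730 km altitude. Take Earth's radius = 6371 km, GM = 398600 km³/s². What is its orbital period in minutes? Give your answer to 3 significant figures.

Semi-major axis a = 6371 + 730 = 7101 km. Period T = 2π√(a³/μ) = 2π√(7101³/398600) = 5955.1 s = 99.25 min.

99.3 min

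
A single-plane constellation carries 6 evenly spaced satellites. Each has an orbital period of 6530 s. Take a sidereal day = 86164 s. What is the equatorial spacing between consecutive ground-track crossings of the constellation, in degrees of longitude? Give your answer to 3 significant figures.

Single-satellite node shift = (6530.0/86164) × 360° = 27.28°.
With 6 satellites evenly phased, successive equator crossings are 27.28/6 = 4.547° apart.

4.55°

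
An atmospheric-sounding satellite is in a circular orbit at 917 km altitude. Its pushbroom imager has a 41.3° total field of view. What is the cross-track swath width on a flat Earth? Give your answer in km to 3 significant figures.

691 km

Half-angle = 41.3°/2 = 20.65°.
Swath width ≈ 2h·tan(θ/2) = 2 × 917 × tan(20.65°) = 691.2 km.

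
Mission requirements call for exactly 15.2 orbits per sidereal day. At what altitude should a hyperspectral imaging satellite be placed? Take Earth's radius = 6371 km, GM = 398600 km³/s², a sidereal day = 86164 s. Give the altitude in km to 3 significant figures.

Required period T = 86164 / 15.2 = 5668.7 s.
From T = 2π√(a³/μ): a = (μ T²/4π²)^(1/3) = (398600 × 5668.7² / 4π²)^(1/3) = 6871 km.
Altitude h = a − R = 6871 − 6371 = 500 km.

500 km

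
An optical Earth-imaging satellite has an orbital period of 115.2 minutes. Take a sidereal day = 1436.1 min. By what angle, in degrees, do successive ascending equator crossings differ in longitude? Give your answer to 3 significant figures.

T = 115.2 min = 6912.0 s.
During one orbit Earth rotates (6912.0 / 86166) × 360° = 28.88°.

28.9°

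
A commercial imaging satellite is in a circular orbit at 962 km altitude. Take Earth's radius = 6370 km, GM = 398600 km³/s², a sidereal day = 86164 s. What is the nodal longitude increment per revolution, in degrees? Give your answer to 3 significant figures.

Semi-major axis a = 6370 + 962 = 7332 km. Period T = 2π√(a³/μ) = 2π√(7332³/398600) = 6248.1 s = 104.13 min.
During one orbit Earth rotates (6248.1 / 86164) × 360° = 26.10°.

26.1°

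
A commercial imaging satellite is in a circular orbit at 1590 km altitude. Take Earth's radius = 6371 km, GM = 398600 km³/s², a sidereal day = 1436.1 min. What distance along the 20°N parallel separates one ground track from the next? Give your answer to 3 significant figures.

Semi-major axis a = 6371 + 1590 = 7961 km. Period T = 2π√(a³/μ) = 2π√(7961³/398600) = 7069.1 s = 117.82 min.
Node shift per orbit = (7069.1/86166) × 360° = 29.53°.
Equatorial spacing = 29.53 × 111.2 km/° = 3284 km.
At 20° latitude, spacing = 3284 × cos(20°) = 3086 km.

3090 km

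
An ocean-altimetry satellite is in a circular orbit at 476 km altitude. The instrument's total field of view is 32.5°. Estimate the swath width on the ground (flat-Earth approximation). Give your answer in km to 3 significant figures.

277 km

Half-angle = 32.5°/2 = 16.25°.
Swath width ≈ 2h·tan(θ/2) = 2 × 476 × tan(16.25°) = 277.5 km.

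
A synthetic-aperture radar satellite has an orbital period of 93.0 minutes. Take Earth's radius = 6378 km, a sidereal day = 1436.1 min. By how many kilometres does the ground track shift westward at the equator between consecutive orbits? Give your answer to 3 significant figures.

T = 93.0 min = 5580.0 s.
During one orbit Earth rotates (5580.0 / 86166) × 360° = 23.31°.
At the equator that is 23.31° × (2π·6378/360) km/° = 23.31 × 111.3 = 2595 km.

2600 km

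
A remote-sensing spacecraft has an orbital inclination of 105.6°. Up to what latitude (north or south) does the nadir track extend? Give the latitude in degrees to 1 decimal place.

74.4°

Retrograde orbit: the ground track reaches ±(180° − i) = ±(180 − 105.6) = ±74.4°.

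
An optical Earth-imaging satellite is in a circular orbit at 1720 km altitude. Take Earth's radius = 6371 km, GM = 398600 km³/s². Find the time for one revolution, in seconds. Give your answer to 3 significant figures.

7240 seconds

Semi-major axis a = 6371 + 1720 = 8091 km. Period T = 2π√(a³/μ) = 2π√(8091³/398600) = 7242.9 s = 120.72 min.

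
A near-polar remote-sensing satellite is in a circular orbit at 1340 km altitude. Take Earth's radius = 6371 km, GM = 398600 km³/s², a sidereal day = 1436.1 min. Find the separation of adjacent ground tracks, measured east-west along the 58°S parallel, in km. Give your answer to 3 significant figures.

1660 km

Semi-major axis a = 6371 + 1340 = 7711 km. Period T = 2π√(a³/μ) = 2π√(7711³/398600) = 6738.7 s = 112.31 min.
Node shift per orbit = (6738.7/86166) × 360° = 28.15°.
Equatorial spacing = 28.15 × 111.2 km/° = 3131 km.
At 58° latitude, spacing = 3131 × cos(58°) = 1659 km.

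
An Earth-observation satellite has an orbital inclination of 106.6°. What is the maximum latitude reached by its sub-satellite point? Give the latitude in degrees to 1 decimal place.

73.4°

Retrograde orbit: the ground track reaches ±(180° − i) = ±(180 − 106.6) = ±73.4°.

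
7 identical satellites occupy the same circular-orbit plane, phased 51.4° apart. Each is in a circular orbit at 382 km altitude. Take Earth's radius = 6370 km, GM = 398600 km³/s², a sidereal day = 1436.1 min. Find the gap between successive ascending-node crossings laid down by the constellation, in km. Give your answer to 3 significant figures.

366 km

Semi-major axis a = 6370 + 382 = 6752 km. Period T = 2π√(a³/μ) = 2π√(6752³/398600) = 5521.5 s = 92.03 min.
Single-satellite node shift = (5521.5/86166) × 360° = 23.07°.
With 7 satellites evenly phased, successive equator crossings are 23.07/7 = 3.296° apart.
That is 3.296 × 111.2 = 366 km at the equator.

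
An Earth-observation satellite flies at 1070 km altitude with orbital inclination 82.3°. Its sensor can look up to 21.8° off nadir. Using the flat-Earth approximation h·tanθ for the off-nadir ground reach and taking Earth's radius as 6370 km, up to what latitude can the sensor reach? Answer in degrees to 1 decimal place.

For a prograde orbit the ground track reaches latitude ±i = ±82.3°.
Sensor half-swath on the ground ≈ 1070·tan(21.8°) = 428 km = 3.85° of latitude.
Maximum observable latitude ≈ 82.3 + 3.85 = 86.1°.

86.1°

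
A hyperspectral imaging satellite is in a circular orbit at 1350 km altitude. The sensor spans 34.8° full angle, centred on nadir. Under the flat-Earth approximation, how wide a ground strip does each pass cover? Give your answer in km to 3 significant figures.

846 km

Half-angle = 34.8°/2 = 17.4°.
Swath width ≈ 2h·tan(θ/2) = 2 × 1350 × tan(17.4°) = 846.1 km.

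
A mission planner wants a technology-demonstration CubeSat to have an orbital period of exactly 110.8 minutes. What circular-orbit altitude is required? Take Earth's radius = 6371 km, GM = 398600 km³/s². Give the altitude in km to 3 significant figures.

T = 110.8 min = 6648.0 s.
From T = 2π√(a³/μ): a = (μ T²/4π²)^(1/3) = (398600 × 6648.0² / 4π²)^(1/3) = 7642 km.
Altitude h = a − R = 7642 − 6371 = 1271 km.

1270 km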